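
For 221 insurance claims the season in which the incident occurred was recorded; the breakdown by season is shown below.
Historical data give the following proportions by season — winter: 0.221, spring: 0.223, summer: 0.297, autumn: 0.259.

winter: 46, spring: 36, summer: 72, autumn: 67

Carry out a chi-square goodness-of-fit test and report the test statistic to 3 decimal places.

6.027

Expected counts E_i = n·p_i: 221×0.221 = 48.841, 221×0.223 = 49.283, 221×0.297 = 65.637, 221×0.259 = 57.239.
χ² = (46−48.841)²/48.841 + (36−49.283)²/49.283 + (72−65.637)²/65.637 + (67−57.239)²/57.239
   = 0.1653 + 3.5801 + 0.6168 + 1.6645
Sum = 6.027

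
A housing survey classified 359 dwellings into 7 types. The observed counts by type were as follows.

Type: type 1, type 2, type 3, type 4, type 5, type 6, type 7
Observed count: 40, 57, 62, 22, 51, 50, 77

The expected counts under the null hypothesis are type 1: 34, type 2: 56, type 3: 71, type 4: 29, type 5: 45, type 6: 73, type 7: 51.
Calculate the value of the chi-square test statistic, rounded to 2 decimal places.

cat         O        E   (O−E)²/E
type 1     40       34      1.059
type 2     57       56      0.018
type 3     62       71      1.141
type 4     22       29      1.690
type 5     51       45      0.800
type 6     50       73      7.247
type 7     77       51     13.255
Sum = 25.21

25.21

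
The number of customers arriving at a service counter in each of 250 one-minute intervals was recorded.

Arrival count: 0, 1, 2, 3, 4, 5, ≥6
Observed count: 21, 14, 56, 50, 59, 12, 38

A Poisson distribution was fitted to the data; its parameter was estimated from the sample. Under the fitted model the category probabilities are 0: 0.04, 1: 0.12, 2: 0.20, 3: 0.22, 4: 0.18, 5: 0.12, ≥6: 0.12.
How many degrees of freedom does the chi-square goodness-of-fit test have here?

There are k = 7 categories and 1 parameter estimated from the data, so df = 7 − 1 − 1 = 5.

5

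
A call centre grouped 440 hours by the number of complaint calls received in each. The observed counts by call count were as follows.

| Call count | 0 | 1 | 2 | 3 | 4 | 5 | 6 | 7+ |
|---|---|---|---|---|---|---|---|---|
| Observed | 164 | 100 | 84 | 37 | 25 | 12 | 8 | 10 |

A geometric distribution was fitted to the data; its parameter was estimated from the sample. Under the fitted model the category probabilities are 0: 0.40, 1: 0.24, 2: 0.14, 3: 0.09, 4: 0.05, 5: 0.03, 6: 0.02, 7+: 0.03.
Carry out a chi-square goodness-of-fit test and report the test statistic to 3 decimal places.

10.798

Expected counts E_i = n·p_i: 440×0.40 = 176, 440×0.24 = 105.6, 440×0.14 = 61.6, 440×0.09 = 39.6, 440×0.05 = 22, 440×0.03 = 13.2, 440×0.02 = 8.8, 440×0.03 = 13.2.
χ² = (164−176)²/176 + (100−105.6)²/105.6 + (84−61.6)²/61.6 + (37−39.6)²/39.6 + (25−22)²/22 + (12−13.2)²/13.2 + (8−8.8)²/8.8 + (10−13.2)²/13.2
   = 0.8182 + 0.2970 + 8.1455 + 0.1707 + 0.4091 + 0.1091 + 0.0727 + 0.7758
Sum = 10.798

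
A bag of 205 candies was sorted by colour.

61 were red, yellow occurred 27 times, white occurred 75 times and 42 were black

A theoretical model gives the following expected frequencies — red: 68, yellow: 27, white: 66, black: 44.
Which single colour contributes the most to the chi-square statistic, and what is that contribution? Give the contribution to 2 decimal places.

χ² = (61−68)²/68 + (27−27)²/27 + (75−66)²/66 + (42−44)²/44
   = 0.721 + 0.000 + 1.227 + 0.091
The largest term is for white: 1.23.

white, 1.23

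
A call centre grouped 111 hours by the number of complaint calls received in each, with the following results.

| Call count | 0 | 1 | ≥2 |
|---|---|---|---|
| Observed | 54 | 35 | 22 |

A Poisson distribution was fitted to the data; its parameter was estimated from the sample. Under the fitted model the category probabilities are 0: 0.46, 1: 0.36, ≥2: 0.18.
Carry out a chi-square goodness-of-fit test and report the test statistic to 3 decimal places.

0.989

Expected counts E_i = n·p_i: 111×0.46 = 51.06, 111×0.36 = 39.96, 111×0.18 = 19.98.
cat         O        E   (O−E)²/E
0          54    51.06     0.1693
1          35    39.96     0.6157
≥2         22    19.98     0.2042
Sum = 0.989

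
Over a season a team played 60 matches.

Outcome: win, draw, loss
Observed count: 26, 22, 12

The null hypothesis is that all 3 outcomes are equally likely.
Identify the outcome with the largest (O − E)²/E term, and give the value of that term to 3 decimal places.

loss, 3.200

Under H₀ each category has probability 1/3, so each expected count is 60/3 = 20.
win: (26 − 20)²/20 = 36/20 = 1.8000
draw: (22 − 20)²/20 = 4/20 = 0.2000
loss: (12 − 20)²/20 = 64/20 = 3.2000
The largest term is for loss: 3.200.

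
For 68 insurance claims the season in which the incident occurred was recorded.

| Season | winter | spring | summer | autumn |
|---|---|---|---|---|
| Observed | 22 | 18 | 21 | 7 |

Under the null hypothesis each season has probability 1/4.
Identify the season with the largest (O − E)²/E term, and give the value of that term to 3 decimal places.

autumn, 5.882

Under H₀ each category has probability 1/4, so each expected count is 68/4 = 17.
χ² = (22−17)²/17 + (18−17)²/17 + (21−17)²/17 + (7−17)²/17
   = 1.4706 + 0.0588 + 0.9412 + 5.8824
The largest term is for autumn: 5.882.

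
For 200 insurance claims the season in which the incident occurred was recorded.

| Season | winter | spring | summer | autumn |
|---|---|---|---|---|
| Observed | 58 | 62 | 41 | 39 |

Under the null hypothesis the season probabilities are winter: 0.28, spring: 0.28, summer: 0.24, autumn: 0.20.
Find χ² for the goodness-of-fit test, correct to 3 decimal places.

1.760

Expected counts E_i = n·p_i: 200×0.28 = 56, 200×0.28 = 56, 200×0.24 = 48, 200×0.20 = 40.
winter: (58 − 56)²/56 = 4/56 = 0.0714
spring: (62 − 56)²/56 = 36/56 = 0.6429
summer: (41 − 48)²/48 = 49/48 = 1.0208
autumn: (39 − 40)²/40 = 1/40 = 0.0250
Sum = 1.760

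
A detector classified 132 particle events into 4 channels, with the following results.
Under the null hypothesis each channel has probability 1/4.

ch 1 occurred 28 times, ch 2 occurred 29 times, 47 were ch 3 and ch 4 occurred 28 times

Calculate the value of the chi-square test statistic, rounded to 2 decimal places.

Under H₀ each category has probability 1/4, so each expected count is 132/4 = 33.
χ² = (28−33)²/33 + (29−33)²/33 + (47−33)²/33 + (28−33)²/33
   = 0.758 + 0.485 + 5.939 + 0.758
Sum = 7.94

7.94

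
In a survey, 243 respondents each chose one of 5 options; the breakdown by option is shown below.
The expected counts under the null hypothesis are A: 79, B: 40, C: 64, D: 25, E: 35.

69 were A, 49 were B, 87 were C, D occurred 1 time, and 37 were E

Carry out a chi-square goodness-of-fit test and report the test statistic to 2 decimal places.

χ² = (69−79)²/79 + (49−40)²/40 + (87−64)²/64 + (1−25)²/25 + (37−35)²/35
   = 1.266 + 2.025 + 8.266 + 23.040 + 0.114
Sum = 34.71

34.71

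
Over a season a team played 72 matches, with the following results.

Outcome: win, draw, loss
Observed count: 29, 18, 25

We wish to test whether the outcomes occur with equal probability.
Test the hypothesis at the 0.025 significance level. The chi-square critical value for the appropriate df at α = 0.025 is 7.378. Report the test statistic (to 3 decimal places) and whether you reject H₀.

Under H₀ each category has probability 1/3, so each expected count is 72/3 = 24.
cat         O        E   (O−E)²/E
win        29       24     1.0417
draw       18       24     1.5000
loss       25       24     0.0417
Sum = 2.583
df = 2. Since 2.583 < 7.378, we do not reject H₀.

2.583; do not reject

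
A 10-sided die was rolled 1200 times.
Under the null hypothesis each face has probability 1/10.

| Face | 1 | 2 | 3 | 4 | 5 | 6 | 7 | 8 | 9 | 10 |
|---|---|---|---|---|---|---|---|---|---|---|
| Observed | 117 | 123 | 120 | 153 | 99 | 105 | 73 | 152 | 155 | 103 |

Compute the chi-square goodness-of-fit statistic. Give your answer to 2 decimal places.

54.33

Expected count for each of the 10 categories: 1200/10 = 120.
1: (117 − 120)²/120 = 9/120 = 0.075
2: (123 − 120)²/120 = 9/120 = 0.075
3: (120 − 120)²/120 = 0/120 = 0.000
4: (153 − 120)²/120 = 1089/120 = 9.075
5: (99 − 120)²/120 = 441/120 = 3.675
6: (105 − 120)²/120 = 225/120 = 1.875
7: (73 − 120)²/120 = 2209/120 = 18.408
8: (152 − 120)²/120 = 1024/120 = 8.533
9: (155 − 120)²/120 = 1225/120 = 10.208
10: (103 − 120)²/120 = 289/120 = 2.408
Sum = 54.33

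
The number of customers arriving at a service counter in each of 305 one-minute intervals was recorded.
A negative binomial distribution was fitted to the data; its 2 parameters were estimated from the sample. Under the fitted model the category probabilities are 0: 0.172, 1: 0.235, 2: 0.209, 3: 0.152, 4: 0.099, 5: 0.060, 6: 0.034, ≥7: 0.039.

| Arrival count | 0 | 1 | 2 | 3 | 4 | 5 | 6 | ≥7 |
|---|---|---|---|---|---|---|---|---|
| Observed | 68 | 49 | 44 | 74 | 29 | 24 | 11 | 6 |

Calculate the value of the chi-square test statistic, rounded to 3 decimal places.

39.154

Expected counts E_i = n·p_i: 305×0.172 = 52.46, 305×0.235 = 71.675, 305×0.209 = 63.745, 305×0.152 = 46.36, 305×0.099 = 30.195, 305×0.060 = 18.3, 305×0.034 = 10.37, 305×0.039 = 11.895.
χ² = (68−52.46)²/52.46 + (49−71.675)²/71.675 + (44−63.745)²/63.745 + (74−46.36)²/46.36 + (29−30.195)²/30.195 + (24−18.3)²/18.3 + (11−10.37)²/10.37 + (6−11.895)²/11.895
   = 4.6033 + 7.1734 + 6.1160 + 16.4791 + 0.0473 + 1.7754 + 0.0383 + 2.9215
Sum = 39.154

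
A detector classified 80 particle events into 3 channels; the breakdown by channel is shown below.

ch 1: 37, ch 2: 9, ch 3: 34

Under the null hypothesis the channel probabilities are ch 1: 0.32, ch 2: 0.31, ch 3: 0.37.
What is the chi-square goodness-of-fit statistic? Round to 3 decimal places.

15.797

Expected counts E_i = n·p_i: 80×0.32 = 25.6, 80×0.31 = 24.8, 80×0.37 = 29.6.
ch 1: (37 − 25.6)²/25.6 = 129.96/25.6 = 5.0766
ch 2: (9 − 24.8)²/24.8 = 249.64/24.8 = 10.0661
ch 3: (34 − 29.6)²/29.6 = 19.36/29.6 = 0.6541
Sum = 15.797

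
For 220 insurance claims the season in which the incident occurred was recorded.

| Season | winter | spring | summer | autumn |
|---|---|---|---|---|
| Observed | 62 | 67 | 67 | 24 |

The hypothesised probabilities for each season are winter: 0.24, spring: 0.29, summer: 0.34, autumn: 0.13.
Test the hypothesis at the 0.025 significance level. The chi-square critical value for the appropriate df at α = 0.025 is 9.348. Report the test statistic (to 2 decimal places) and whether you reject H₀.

3.32; do not reject

Expected counts E_i = n·p_i: 220×0.24 = 52.8, 220×0.29 = 63.8, 220×0.34 = 74.8, 220×0.13 = 28.6.
cat         O        E   (O−E)²/E
winter     62     52.8      1.603
spring     67     63.8      0.161
summer     67     74.8      0.813
autumn     24     28.6      0.740
Sum = 3.32
df = 3. Since 3.32 < 9.348, we do not reject H₀.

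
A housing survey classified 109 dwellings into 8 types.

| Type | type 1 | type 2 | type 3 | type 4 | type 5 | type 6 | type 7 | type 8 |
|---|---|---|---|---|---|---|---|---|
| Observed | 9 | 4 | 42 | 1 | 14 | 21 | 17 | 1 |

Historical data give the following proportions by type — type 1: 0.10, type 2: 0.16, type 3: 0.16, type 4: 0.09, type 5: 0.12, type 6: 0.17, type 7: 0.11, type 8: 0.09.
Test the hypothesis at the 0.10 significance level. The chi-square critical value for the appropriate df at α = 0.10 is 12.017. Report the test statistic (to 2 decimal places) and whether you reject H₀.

Expected counts E_i = n·p_i: 109×0.10 = 10.9, 109×0.16 = 17.44, 109×0.16 = 17.44, 109×0.09 = 9.81, 109×0.12 = 13.08, 109×0.17 = 18.53, 109×0.11 = 11.99, 109×0.09 = 9.81.
χ² = (9−10.9)²/10.9 + (4−17.44)²/17.44 + (42−17.44)²/17.44 + (1−9.81)²/9.81 + (14−13.08)²/13.08 + (21−18.53)²/18.53 + (17−11.99)²/11.99 + (1−9.81)²/9.81
   = 0.331 + 10.357 + 34.587 + 7.912 + 0.065 + 0.329 + 2.093 + 7.912
Sum = 63.59
df = 7. Since 63.59 > 12.017, we reject H₀.

63.59; reject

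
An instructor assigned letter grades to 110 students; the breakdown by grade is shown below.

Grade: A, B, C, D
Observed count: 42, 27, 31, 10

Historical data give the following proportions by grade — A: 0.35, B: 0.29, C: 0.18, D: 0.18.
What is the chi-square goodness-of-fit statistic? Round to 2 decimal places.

Expected counts E_i = n·p_i: 110×0.35 = 38.5, 110×0.29 = 31.9, 110×0.18 = 19.8, 110×0.18 = 19.8.
cat         O        E   (O−E)²/E
A          42     38.5      0.318
B          27     31.9      0.753
C          31     19.8      6.335
D          10     19.8      4.851
Sum = 12.26

12.26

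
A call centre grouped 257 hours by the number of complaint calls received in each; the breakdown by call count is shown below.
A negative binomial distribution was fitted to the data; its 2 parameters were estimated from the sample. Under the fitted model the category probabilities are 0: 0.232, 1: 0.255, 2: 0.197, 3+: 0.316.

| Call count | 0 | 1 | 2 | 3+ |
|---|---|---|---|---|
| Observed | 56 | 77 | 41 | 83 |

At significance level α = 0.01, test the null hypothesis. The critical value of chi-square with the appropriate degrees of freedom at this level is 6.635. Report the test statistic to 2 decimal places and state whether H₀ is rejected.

Expected counts E_i = n·p_i: 257×0.232 = 59.624, 257×0.255 = 65.535, 257×0.197 = 50.629, 257×0.316 = 81.212.
0: (56 − 59.624)²/59.624 = 13.133376/59.624 = 0.220
1: (77 − 65.535)²/65.535 = 131.446225/65.535 = 2.006
2: (41 − 50.629)²/50.629 = 92.717641/50.629 = 1.831
3+: (83 − 81.212)²/81.212 = 3.196944/81.212 = 0.039
Sum = 4.10
df = 1. Since 4.10 < 6.635, we do not reject H₀.

4.10; do not reject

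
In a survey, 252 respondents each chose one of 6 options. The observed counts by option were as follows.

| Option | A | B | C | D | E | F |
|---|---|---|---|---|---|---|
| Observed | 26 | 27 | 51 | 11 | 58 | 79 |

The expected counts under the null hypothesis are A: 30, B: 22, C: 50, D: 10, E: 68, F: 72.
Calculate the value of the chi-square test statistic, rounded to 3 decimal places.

3.941

χ² = (26−30)²/30 + (27−22)²/22 + (51−50)²/50 + (11−10)²/10 + (58−68)²/68 + (79−72)²/72
   = 0.5333 + 1.1364 + 0.0200 + 0.1000 + 1.4706 + 0.6806
Sum = 3.941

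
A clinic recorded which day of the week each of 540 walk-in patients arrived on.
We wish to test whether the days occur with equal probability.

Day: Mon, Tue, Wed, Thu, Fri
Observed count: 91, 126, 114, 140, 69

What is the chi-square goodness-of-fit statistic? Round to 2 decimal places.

29.57

Expected count for each of the 5 categories: 540/5 = 108.
cat         O        E   (O−E)²/E
Mon        91      108      2.676
Tue       126      108      3.000
Wed       114      108      0.333
Thu       140      108      9.481
Fri        69      108     14.083
Sum = 29.57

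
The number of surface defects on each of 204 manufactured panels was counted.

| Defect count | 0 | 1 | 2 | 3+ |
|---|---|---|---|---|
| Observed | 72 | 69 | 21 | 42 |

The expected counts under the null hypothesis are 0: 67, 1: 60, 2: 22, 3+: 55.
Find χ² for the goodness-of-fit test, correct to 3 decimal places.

0: (72 − 67)²/67 = 25/67 = 0.3731
1: (69 − 60)²/60 = 81/60 = 1.3500
2: (21 − 22)²/22 = 1/22 = 0.0455
3+: (42 − 55)²/55 = 169/55 = 3.0727
Sum = 4.841

4.841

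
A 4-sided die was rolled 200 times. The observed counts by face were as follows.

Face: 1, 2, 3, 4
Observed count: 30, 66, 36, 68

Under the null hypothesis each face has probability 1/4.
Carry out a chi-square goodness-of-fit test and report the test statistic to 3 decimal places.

Expected count for each of the 4 categories: 200/4 = 50.
cat         O        E   (O−E)²/E
1          30       50     8.0000
2          66       50     5.1200
3          36       50     3.9200
4          68       50     6.4800
Sum = 23.520

23.520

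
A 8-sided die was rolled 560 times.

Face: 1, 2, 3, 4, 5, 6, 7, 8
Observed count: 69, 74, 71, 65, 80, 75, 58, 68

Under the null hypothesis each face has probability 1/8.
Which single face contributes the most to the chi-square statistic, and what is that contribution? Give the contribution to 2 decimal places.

Expected count for each of the 8 categories: 560/8 = 70.
χ² = (69−70)²/70 + (74−70)²/70 + (71−70)²/70 + (65−70)²/70 + (80−70)²/70 + (75−70)²/70 + (58−70)²/70 + (68−70)²/70
   = 0.014 + 0.229 + 0.014 + 0.357 + 1.429 + 0.357 + 2.057 + 0.057
The largest term is for 7: 2.06.

7, 2.06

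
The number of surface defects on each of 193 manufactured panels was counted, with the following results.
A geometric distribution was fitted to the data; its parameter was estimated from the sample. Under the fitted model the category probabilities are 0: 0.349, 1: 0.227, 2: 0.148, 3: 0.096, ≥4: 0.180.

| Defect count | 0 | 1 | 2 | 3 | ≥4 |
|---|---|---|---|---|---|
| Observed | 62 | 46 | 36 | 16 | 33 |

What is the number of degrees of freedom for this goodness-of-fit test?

There are k = 5 categories and 1 parameter estimated from the data, so df = 5 − 1 − 1 = 3.

3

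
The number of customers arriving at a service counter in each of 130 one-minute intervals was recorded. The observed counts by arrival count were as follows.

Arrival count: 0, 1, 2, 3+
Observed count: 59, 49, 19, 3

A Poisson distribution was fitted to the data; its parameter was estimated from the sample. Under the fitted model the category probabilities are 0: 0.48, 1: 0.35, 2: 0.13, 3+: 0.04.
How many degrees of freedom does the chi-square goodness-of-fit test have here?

There are k = 4 categories and 1 parameter estimated from the data, so df = 4 − 1 − 1 = 2.

2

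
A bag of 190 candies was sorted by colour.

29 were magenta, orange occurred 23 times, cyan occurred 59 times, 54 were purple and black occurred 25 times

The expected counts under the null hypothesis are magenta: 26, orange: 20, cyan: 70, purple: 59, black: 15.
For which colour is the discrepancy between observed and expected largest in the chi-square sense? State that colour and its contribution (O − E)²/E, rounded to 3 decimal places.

black, 6.667

cat          O        E   (O−E)²/E
magenta     29       26     0.3462
orange      23       20     0.4500
cyan        59       70     1.7286
purple      54       59     0.4237
black       25       15     6.6667
The largest term is for black: 6.667.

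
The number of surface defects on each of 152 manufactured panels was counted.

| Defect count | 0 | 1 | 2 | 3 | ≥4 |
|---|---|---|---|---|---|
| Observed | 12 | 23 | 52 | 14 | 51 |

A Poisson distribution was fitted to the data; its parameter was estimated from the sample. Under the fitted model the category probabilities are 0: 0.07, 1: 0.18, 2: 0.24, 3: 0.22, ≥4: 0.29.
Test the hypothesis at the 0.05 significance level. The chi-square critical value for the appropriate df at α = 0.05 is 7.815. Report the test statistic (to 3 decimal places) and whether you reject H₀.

19.859; reject

Expected counts E_i = n·p_i: 152×0.07 = 10.64, 152×0.18 = 27.36, 152×0.24 = 36.48, 152×0.22 = 33.44, 152×0.29 = 44.08.
0: (12 − 10.64)²/10.64 = 1.8496/10.64 = 0.1738
1: (23 − 27.36)²/27.36 = 19.0096/27.36 = 0.6948
2: (52 − 36.48)²/36.48 = 240.8704/36.48 = 6.6028
3: (14 − 33.44)²/33.44 = 377.9136/33.44 = 11.3012
≥4: (51 − 44.08)²/44.08 = 47.8864/44.08 = 1.0864
Sum = 19.859
df = 3. Since 19.859 > 7.815, we reject H₀.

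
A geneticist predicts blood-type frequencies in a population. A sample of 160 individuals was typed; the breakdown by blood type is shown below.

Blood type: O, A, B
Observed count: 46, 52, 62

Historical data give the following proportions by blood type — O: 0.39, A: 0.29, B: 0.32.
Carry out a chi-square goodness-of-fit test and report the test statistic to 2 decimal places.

7.26

Expected counts E_i = n·p_i: 160×0.39 = 62.4, 160×0.29 = 46.4, 160×0.32 = 51.2.
χ² = (46−62.4)²/62.4 + (52−46.4)²/46.4 + (62−51.2)²/51.2
   = 4.310 + 0.676 + 2.278
Sum = 7.26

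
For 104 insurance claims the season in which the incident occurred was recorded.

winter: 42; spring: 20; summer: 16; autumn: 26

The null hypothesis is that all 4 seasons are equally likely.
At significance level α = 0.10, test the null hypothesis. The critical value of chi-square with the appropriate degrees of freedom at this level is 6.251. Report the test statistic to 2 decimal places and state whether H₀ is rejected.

15.08; reject

Expected count for each of the 4 categories: 104/4 = 26.
χ² = (42−26)²/26 + (20−26)²/26 + (16−26)²/26 + (26−26)²/26
   = 9.846 + 1.385 + 3.846 + 0.000
Sum = 15.08
df = 3. Since 15.08 > 6.251, we reject H₀.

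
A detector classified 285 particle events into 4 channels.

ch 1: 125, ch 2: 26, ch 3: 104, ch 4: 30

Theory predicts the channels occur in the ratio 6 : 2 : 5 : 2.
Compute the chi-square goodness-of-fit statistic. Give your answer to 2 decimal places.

7.39

Ratio total = 15. Expected counts: 285×6/15 = 114, 285×2/15 = 38, 285×5/15 = 95, 285×2/15 = 38.
ch 1: (125 − 114)²/114 = 121/114 = 1.061
ch 2: (26 − 38)²/38 = 144/38 = 3.789
ch 3: (104 − 95)²/95 = 81/95 = 0.853
ch 4: (30 − 38)²/38 = 64/38 = 1.684
Sum = 7.39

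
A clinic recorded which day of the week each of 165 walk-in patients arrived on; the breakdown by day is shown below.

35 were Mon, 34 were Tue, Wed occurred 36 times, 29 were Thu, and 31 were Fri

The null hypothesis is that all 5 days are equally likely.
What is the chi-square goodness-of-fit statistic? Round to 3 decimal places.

1.030

Under H₀ each category has probability 1/5, so each expected count is 165/5 = 33.
χ² = (35−33)²/33 + (34−33)²/33 + (36−33)²/33 + (29−33)²/33 + (31−33)²/33
   = 0.1212 + 0.0303 + 0.2727 + 0.4848 + 0.1212
Sum = 1.030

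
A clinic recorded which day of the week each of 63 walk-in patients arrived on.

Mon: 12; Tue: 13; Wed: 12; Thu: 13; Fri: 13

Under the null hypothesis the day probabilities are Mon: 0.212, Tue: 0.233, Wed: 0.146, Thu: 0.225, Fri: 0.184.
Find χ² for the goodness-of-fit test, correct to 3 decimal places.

1.452

Expected counts E_i = n·p_i: 63×0.212 = 13.356, 63×0.233 = 14.679, 63×0.146 = 9.198, 63×0.225 = 14.175, 63×0.184 = 11.592.
Mon: (12 − 13.356)²/13.356 = 1.838736/13.356 = 0.1377
Tue: (13 − 14.679)²/14.679 = 2.819041/14.679 = 0.1920
Wed: (12 − 9.198)²/9.198 = 7.851204/9.198 = 0.8536
Thu: (13 − 14.175)²/14.175 = 1.380625/14.175 = 0.0974
Fri: (13 − 11.592)²/11.592 = 1.982464/11.592 = 0.1710
Sum = 1.452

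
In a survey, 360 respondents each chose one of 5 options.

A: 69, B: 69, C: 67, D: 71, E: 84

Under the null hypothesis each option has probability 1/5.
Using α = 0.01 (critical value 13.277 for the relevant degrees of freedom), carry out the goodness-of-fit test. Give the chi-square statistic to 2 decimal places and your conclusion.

Expected count for each of the 5 categories: 360/5 = 72.
A: (69 − 72)²/72 = 9/72 = 0.125
B: (69 − 72)²/72 = 9/72 = 0.125
C: (67 − 72)²/72 = 25/72 = 0.347
D: (71 − 72)²/72 = 1/72 = 0.014
E: (84 − 72)²/72 = 144/72 = 2.000
Sum = 2.61
df = 4. Since 2.61 < 13.277, we do not reject H₀.

2.61; do not reject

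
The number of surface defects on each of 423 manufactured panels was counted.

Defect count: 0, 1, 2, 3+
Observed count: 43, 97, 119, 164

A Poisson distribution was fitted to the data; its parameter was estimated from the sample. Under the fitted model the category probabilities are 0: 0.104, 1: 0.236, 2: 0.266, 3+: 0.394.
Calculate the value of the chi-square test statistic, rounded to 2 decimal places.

Expected counts E_i = n·p_i: 423×0.104 = 43.992, 423×0.236 = 99.828, 423×0.266 = 112.518, 423×0.394 = 166.662.
cat         O        E   (O−E)²/E
0          43   43.992      0.022
1          97   99.828      0.080
2         119  112.518      0.373
3+        164  166.662      0.043
Sum = 0.52

0.52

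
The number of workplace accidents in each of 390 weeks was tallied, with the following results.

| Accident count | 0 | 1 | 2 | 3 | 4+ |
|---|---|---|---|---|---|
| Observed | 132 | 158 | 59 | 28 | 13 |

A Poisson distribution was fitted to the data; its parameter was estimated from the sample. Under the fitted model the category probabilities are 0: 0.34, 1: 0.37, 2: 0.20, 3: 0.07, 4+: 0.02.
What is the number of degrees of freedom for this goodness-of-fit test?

3

There are k = 5 categories and 1 parameter estimated from the data, so df = 5 − 1 − 1 = 3.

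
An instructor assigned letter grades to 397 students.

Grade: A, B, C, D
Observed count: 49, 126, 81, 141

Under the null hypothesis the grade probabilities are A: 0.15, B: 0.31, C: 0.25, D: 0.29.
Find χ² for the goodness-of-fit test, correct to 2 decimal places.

Expected counts E_i = n·p_i: 397×0.15 = 59.55, 397×0.31 = 123.07, 397×0.25 = 99.25, 397×0.29 = 115.13.
A: (49 − 59.55)²/59.55 = 111.3025/59.55 = 1.869
B: (126 − 123.07)²/123.07 = 8.5849/123.07 = 0.070
C: (81 − 99.25)²/99.25 = 333.0625/99.25 = 3.356
D: (141 − 115.13)²/115.13 = 669.2569/115.13 = 5.813
Sum = 11.11

11.11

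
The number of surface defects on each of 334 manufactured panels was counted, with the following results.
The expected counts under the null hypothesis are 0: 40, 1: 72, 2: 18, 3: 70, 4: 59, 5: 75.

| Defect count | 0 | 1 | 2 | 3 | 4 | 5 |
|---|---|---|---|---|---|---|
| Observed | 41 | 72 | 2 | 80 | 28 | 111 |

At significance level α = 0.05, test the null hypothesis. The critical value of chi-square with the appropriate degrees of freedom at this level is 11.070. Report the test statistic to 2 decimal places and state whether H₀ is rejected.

χ² = (41−40)²/40 + (72−72)²/72 + (2−18)²/18 + (80−70)²/70 + (28−59)²/59 + (111−75)²/75
   = 0.025 + 0.000 + 14.222 + 1.429 + 16.288 + 17.280
Sum = 49.24
df = 5. Since 49.24 > 11.070, we reject H₀.

49.24; reject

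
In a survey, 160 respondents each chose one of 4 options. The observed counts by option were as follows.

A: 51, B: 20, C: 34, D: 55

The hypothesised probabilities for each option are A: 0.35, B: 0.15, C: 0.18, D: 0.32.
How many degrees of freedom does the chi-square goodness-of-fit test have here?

There are k = 4 categories and no parameters were estimated from the data, so df = 4 − 1 = 3.

3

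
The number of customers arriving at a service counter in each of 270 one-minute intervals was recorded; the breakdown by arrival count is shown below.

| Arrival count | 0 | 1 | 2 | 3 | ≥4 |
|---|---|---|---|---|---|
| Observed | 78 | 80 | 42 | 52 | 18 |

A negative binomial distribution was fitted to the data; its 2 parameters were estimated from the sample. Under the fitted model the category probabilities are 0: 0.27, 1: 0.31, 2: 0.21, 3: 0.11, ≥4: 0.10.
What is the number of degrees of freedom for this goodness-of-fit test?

2

There are k = 5 categories and 2 parameters estimated from the data, so df = 5 − 1 − 2 = 2.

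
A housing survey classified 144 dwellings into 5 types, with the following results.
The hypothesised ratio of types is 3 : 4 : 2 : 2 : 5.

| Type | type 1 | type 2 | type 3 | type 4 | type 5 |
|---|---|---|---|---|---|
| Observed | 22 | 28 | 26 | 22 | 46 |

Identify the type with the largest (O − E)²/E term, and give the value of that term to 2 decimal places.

type 3, 3.56

Ratio total = 16. Expected counts: 144×3/16 = 27, 144×4/16 = 36, 144×2/16 = 18, 144×2/16 = 18, 144×5/16 = 45.
type 1: (22 − 27)²/27 = 25/27 = 0.926
type 2: (28 − 36)²/36 = 64/36 = 1.778
type 3: (26 − 18)²/18 = 64/18 = 3.556
type 4: (22 − 18)²/18 = 16/18 = 0.889
type 5: (46 − 45)²/45 = 1/45 = 0.022
The largest term is for type 3: 3.56.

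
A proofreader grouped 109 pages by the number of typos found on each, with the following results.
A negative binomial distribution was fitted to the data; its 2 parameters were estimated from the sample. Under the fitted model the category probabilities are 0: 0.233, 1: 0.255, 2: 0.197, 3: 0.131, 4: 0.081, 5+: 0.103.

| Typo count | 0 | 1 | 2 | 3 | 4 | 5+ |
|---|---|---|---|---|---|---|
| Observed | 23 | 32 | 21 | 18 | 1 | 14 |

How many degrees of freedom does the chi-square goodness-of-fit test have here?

There are k = 6 categories and 2 parameters estimated from the data, so df = 6 − 1 − 2 = 3.

3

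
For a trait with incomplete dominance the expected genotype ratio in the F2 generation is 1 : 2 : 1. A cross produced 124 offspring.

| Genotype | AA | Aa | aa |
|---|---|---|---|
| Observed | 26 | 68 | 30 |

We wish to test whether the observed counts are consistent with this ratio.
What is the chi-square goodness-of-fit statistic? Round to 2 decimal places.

1.42

Ratio total = 4. Expected counts: 124×1/4 = 31, 124×2/4 = 62, 124×1/4 = 31.
cat         O        E   (O−E)²/E
AA         26       31      0.806
Aa         68       62      0.581
aa         30       31      0.032
Sum = 1.42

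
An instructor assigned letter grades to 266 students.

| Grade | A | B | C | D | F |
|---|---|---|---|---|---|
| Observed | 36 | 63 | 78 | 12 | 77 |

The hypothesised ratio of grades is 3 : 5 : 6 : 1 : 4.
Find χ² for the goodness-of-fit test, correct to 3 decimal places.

10.146

Ratio total = 19. Expected counts: 266×3/19 = 42, 266×5/19 = 70, 266×6/19 = 84, 266×1/19 = 14, 266×4/19 = 56.
cat         O        E   (O−E)²/E
A          36       42     0.8571
B          63       70     0.7000
C          78       84     0.4286
D          12       14     0.2857
F          77       56     7.8750
Sum = 10.146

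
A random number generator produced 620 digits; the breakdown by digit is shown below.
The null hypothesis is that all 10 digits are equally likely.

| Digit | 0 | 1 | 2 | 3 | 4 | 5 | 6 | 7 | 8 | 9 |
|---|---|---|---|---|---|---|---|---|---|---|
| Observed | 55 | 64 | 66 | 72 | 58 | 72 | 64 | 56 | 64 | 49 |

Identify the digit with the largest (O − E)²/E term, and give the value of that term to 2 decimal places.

9, 2.73

Expected count for each of the 10 categories: 620/10 = 62.
0: (55 − 62)²/62 = 49/62 = 0.790
1: (64 − 62)²/62 = 4/62 = 0.065
2: (66 − 62)²/62 = 16/62 = 0.258
3: (72 − 62)²/62 = 100/62 = 1.613
4: (58 − 62)²/62 = 16/62 = 0.258
5: (72 − 62)²/62 = 100/62 = 1.613
6: (64 − 62)²/62 = 4/62 = 0.065
7: (56 − 62)²/62 = 36/62 = 0.581
8: (64 − 62)²/62 = 4/62 = 0.065
9: (49 − 62)²/62 = 169/62 = 2.726
The largest term is for 9: 2.73.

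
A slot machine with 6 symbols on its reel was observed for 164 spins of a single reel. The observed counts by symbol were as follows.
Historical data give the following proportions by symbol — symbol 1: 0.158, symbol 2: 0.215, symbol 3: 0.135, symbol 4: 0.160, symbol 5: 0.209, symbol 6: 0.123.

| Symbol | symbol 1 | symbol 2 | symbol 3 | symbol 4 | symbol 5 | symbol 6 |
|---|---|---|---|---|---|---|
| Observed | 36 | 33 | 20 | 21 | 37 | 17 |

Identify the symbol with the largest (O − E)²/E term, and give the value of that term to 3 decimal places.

Expected counts E_i = n·p_i: 164×0.158 = 25.912, 164×0.215 = 35.26, 164×0.135 = 22.14, 164×0.160 = 26.24, 164×0.209 = 34.276, 164×0.123 = 20.172.
χ² = (36−25.912)²/25.912 + (33−35.26)²/35.26 + (20−22.14)²/22.14 + (21−26.24)²/26.24 + (37−34.276)²/34.276 + (17−20.172)²/20.172
   = 3.9274 + 0.1449 + 0.2068 + 1.0464 + 0.2165 + 0.4988
The largest term is for symbol 1: 3.927.

symbol 1, 3.927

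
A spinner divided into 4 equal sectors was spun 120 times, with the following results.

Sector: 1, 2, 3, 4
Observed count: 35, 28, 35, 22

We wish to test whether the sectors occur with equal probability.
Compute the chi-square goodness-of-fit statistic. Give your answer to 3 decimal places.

Expected count for each of the 4 categories: 120/4 = 30.
χ² = (35−30)²/30 + (28−30)²/30 + (35−30)²/30 + (22−30)²/30
   = 0.8333 + 0.1333 + 0.8333 + 2.1333
Sum = 3.933

3.933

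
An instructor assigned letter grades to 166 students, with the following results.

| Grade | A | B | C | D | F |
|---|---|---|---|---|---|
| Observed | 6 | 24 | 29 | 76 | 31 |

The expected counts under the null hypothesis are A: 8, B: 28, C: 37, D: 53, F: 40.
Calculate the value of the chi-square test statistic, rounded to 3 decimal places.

A: (6 − 8)²/8 = 4/8 = 0.5000
B: (24 − 28)²/28 = 16/28 = 0.5714
C: (29 − 37)²/37 = 64/37 = 1.7297
D: (76 − 53)²/53 = 529/53 = 9.9811
F: (31 − 40)²/40 = 81/40 = 2.0250
Sum = 14.807

14.807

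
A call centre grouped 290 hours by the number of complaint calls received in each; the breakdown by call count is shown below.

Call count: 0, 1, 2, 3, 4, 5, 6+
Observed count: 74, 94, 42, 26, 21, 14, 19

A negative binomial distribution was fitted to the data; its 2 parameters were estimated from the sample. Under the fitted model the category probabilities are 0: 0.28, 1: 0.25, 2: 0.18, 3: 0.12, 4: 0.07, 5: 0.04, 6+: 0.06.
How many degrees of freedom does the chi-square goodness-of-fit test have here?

4

There are k = 7 categories and 2 parameters estimated from the data, so df = 7 − 1 − 2 = 4.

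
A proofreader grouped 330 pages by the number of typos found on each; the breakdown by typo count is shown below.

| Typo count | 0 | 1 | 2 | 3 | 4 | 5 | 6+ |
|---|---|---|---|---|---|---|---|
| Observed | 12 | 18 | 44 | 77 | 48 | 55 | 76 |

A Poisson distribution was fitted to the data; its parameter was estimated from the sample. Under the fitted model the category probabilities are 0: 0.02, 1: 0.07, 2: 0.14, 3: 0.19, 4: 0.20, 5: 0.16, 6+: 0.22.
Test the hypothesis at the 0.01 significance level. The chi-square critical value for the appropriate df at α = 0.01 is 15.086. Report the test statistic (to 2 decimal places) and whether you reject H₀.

14.07; do not reject

Expected counts E_i = n·p_i: 330×0.02 = 6.6, 330×0.07 = 23.1, 330×0.14 = 46.2, 330×0.19 = 62.7, 330×0.20 = 66, 330×0.16 = 52.8, 330×0.22 = 72.6.
cat         O        E   (O−E)²/E
0          12      6.6      4.418
1          18     23.1      1.126
2          44     46.2      0.105
3          77     62.7      3.261
4          48       66      4.909
5          55     52.8      0.092
6+         76     72.6      0.159
Sum = 14.07
df = 5. Since 14.07 < 15.086, we do not reject H₀.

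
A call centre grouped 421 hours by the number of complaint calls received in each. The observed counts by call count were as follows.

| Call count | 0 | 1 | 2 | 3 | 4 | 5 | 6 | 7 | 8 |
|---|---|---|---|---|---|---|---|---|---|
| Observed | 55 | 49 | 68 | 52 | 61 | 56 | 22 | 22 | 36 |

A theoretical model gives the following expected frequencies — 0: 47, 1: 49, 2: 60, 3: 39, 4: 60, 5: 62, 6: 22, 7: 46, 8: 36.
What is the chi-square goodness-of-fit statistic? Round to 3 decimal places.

0: (55 − 47)²/47 = 64/47 = 1.3617
1: (49 − 49)²/49 = 0/49 = 0.0000
2: (68 − 60)²/60 = 64/60 = 1.0667
3: (52 − 39)²/39 = 169/39 = 4.3333
4: (61 − 60)²/60 = 1/60 = 0.0167
5: (56 − 62)²/62 = 36/62 = 0.5806
6: (22 − 22)²/22 = 0/22 = 0.0000
7: (22 − 46)²/46 = 576/46 = 12.5217
8: (36 − 36)²/36 = 0/36 = 0.0000
Sum = 19.881

19.881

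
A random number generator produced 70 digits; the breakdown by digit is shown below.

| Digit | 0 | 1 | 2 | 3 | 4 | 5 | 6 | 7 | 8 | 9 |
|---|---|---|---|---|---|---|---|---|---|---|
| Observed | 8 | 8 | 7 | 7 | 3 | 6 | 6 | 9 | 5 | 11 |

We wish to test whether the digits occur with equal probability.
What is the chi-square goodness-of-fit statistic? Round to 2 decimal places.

6.29

Expected count for each of the 10 categories: 70/10 = 7.
χ² = (8−7)²/7 + (8−7)²/7 + (7−7)²/7 + (7−7)²/7 + (3−7)²/7 + (6−7)²/7 + (6−7)²/7 + (9−7)²/7 + (5−7)²/7 + (11−7)²/7
   = 0.143 + 0.143 + 0.000 + 0.000 + 2.286 + 0.143 + 0.143 + 0.571 + 0.571 + 2.286
Sum = 6.29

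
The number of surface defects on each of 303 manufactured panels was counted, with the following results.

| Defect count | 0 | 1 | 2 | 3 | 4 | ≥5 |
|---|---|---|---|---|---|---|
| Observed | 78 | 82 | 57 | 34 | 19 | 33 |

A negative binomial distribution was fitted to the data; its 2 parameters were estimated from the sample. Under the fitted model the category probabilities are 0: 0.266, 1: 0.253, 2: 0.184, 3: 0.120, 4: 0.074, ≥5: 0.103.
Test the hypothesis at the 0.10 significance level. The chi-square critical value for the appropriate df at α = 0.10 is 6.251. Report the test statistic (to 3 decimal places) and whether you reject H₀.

Expected counts E_i = n·p_i: 303×0.266 = 80.598, 303×0.253 = 76.659, 303×0.184 = 55.752, 303×0.120 = 36.36, 303×0.074 = 22.422, 303×0.103 = 31.209.
χ² = (78−80.598)²/80.598 + (82−76.659)²/76.659 + (57−55.752)²/55.752 + (34−36.36)²/36.36 + (19−22.422)²/22.422 + (33−31.209)²/31.209
   = 0.0837 + 0.3721 + 0.0279 + 0.1532 + 0.5223 + 0.1028
Sum = 1.262
df = 3. Since 1.262 < 6.251, we do not reject H₀.

1.262; do not reject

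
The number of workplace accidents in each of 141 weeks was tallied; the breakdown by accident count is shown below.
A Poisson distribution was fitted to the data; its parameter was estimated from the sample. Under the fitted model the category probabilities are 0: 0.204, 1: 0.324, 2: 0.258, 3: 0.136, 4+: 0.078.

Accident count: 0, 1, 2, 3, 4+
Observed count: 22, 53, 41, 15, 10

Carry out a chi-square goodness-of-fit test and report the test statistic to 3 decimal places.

Expected counts E_i = n·p_i: 141×0.204 = 28.764, 141×0.324 = 45.684, 141×0.258 = 36.378, 141×0.136 = 19.176, 141×0.078 = 10.998.
cat         O        E   (O−E)²/E
0          22   28.764     1.5906
1          53   45.684     1.1716
2          41   36.378     0.5872
3          15   19.176     0.9094
4+         10   10.998     0.0906
Sum = 4.349

4.349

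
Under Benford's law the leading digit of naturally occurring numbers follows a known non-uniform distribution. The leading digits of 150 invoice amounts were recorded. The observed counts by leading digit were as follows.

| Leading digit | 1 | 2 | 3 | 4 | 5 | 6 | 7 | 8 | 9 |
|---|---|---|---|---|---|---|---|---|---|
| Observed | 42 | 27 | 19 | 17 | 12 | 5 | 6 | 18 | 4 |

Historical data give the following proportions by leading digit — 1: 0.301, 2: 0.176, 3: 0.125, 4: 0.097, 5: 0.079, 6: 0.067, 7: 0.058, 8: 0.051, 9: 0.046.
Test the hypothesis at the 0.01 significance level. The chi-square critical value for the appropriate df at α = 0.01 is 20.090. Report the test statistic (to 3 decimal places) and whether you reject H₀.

19.248; do not reject

Expected counts E_i = n·p_i: 150×0.301 = 45.15, 150×0.176 = 26.4, 150×0.125 = 18.75, 150×0.097 = 14.55, 150×0.079 = 11.85, 150×0.067 = 10.05, 150×0.058 = 8.7, 150×0.051 = 7.65, 150×0.046 = 6.9.
cat         O        E   (O−E)²/E
1          42    45.15     0.2198
2          27     26.4     0.0136
3          19    18.75     0.0033
4          17    14.55     0.4125
5          12    11.85     0.0019
6           5    10.05     2.5376
7           6      8.7     0.8379
8          18     7.65    14.0029
9           4      6.9     1.2188
Sum = 19.248
df = 8. Since 19.248 < 20.090, we do not reject H₀.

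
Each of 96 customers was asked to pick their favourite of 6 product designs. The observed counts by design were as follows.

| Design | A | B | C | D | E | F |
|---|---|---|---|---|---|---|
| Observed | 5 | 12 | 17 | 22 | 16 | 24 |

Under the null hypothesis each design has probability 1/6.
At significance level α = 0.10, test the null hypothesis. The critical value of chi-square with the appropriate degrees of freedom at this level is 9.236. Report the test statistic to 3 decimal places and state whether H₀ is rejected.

14.875; reject

Under H₀ each category has probability 1/6, so each expected count is 96/6 = 16.
cat         O        E   (O−E)²/E
A           5       16     7.5625
B          12       16     1.0000
C          17       16     0.0625
D          22       16     2.2500
E          16       16     0.0000
F          24       16     4.0000
Sum = 14.875
df = 5. Since 14.875 > 9.236, we reject H₀.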